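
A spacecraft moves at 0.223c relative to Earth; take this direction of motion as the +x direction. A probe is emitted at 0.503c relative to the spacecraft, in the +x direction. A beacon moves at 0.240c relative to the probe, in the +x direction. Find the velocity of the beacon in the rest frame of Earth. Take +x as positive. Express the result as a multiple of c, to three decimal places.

0.772c

Apply u = (u' + v)/(1 + u'v/c²) successively, working outward toward Earth.
Start: velocity of the spacecraft relative to Earth = 0.2230c.
Compose with the probe (u' = 0.503 in the spacecraft frame): u_1 = (0.503 + 0.223) / (1 + 0.503·0.223) = 0.7260/1.1122 = 0.6528.
Compose with the beacon (u' = 0.240 in the probe frame): u_2 = (0.240 + 0.653) / (1 + 0.240·0.653) = 0.8928/1.1567 = 0.7719.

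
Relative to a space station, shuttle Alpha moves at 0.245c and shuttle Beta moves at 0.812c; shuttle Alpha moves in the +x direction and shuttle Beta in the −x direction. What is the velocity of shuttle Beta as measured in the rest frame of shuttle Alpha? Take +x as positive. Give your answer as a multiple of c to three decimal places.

-0.882c

β_A = 0.245, β_B = -0.812.
Transform to A's frame with the inverse velocity-addition law: u' = (u − v)/(1 − uv/c²), taking u = β_B and v = β_A.
u' = (-0.812 − 0.245) / (1 − (0.245)(-0.812)) = -1.0570/1.1989 = -0.8816.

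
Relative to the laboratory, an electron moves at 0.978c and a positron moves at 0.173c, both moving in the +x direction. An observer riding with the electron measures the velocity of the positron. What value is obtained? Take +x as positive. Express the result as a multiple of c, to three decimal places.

-0.969c

β_A = 0.978, β_B = 0.173.
Transform to A's frame with the inverse velocity-addition law: u' = (u − v)/(1 − uv/c²), taking u = β_B and v = β_A.
u' = (0.173 − 0.978) / (1 − (0.978)(0.173)) = -0.8050/0.8308 = -0.9689.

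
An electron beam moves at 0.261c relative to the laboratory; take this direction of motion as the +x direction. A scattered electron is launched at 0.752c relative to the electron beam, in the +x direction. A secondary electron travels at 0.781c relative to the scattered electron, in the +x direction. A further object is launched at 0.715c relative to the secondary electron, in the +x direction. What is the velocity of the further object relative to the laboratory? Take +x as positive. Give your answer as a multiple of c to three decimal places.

Apply u = (u' + v)/(1 + u'v/c²) successively, working outward toward the laboratory.
Start: velocity of the electron beam relative to the laboratory = 0.2610c.
Compose with the scattered electron (u' = 0.752 in the electron beam frame): u_1 = (0.752 + 0.261) / (1 + 0.752·0.261) = 1.0130/1.1963 = 0.8468.
Compose with the secondary electron (u' = 0.781 in the scattered electron frame): u_2 = (0.781 + 0.847) / (1 + 0.781·0.847) = 1.6278/1.6613 = 0.9798.
Compose with the further object (u' = 0.715 in the secondary electron frame): u_3 = (0.715 + 0.980) / (1 + 0.715·0.980) = 1.6948/1.7006 = 0.9966.

0.997c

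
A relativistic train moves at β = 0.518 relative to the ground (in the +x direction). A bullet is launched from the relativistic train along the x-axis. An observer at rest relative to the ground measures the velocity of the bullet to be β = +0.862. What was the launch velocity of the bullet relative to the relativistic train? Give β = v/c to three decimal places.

β = +0.622

Invert the composition law: u' = (u − v)/(1 − uv/c²).
u' = (0.862 − 0.518) / (1 − (0.862)(0.518)) = 0.3440/0.5535 = 0.6215.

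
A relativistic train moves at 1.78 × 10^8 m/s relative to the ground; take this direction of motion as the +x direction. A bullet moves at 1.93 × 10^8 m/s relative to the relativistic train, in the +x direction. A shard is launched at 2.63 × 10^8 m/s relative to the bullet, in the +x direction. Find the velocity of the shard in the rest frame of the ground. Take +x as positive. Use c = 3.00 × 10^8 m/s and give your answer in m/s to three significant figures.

Apply u = (u' + v)/(1 + u'v/c²) successively, working outward toward the ground.
(Dividing each given speed by c = 3.00 × 10^8 m/s to work in units of c.)
Start: velocity of the relativistic train relative to the ground = 0.5933c.
Compose with the bullet (u' = 0.643 in the relativistic train frame): u_1 = (0.643 + 0.593) / (1 + 0.643·0.593) = 1.2367/1.3817 = 0.8950.
Compose with the shard (u' = 0.877 in the bullet frame): u_2 = (0.877 + 0.895) / (1 + 0.877·0.895) = 1.7717/1.7846 = 0.9927.
So u = 0.9927 × 3.00 × 10^8 m/s.

2.98 × 10^8 m/s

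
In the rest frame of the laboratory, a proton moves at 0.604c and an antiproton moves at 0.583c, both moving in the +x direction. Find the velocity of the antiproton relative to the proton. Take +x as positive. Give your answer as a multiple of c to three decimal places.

β_A = 0.604, β_B = 0.583.
Transform to A's frame with the inverse velocity-addition law: u' = (u − v)/(1 − uv/c²), taking u = β_B and v = β_A.
u' = (0.583 − 0.604) / (1 − (0.604)(0.583)) = -0.0210/0.6479 = -0.0324.

-0.032c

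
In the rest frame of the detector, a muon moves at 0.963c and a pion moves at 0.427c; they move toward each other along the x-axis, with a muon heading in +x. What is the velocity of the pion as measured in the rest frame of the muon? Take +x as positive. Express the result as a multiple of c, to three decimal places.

-0.985c

β_A = 0.963, β_B = -0.427.
Transform to A's frame with the inverse velocity-addition law: u' = (u − v)/(1 − uv/c²), taking u = β_B and v = β_A.
u' = (-0.427 − 0.963) / (1 − (0.963)(-0.427)) = -1.3900/1.4112 = -0.9850.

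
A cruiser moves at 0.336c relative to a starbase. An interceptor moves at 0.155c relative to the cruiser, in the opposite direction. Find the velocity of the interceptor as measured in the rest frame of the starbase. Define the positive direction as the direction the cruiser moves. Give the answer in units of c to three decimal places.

With v = 0.336 and u' = -0.155 (in units of c),
u = (u' + v)/(1 + u'v/c²):
u = (-0.155 + 0.336) / (1 + (-0.155)·0.336) = 0.1810/0.9479 = 0.1909

+0.191c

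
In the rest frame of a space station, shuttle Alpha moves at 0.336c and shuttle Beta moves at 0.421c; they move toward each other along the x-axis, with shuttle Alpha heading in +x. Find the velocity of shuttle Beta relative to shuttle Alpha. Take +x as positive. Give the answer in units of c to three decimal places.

-0.663c

β_A = 0.336, β_B = -0.421.
Transform to A's frame with the inverse velocity-addition law: u' = (u − v)/(1 − uv/c²), taking u = β_B and v = β_A.
u' = (-0.421 − 0.336) / (1 − (0.336)(-0.421)) = -0.7570/1.1415 = -0.6632.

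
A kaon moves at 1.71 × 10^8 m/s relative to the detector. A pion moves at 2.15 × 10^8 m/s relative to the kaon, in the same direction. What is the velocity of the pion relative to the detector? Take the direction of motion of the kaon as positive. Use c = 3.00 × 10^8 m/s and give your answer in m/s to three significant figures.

In units of c (dividing by 3.00 × 10^8 m/s): v = 0.570, u' = 0.717.
u = (u' + v)/(1 + u'v/c²):
u = (0.717 + 0.570) / (1 + 0.717·0.570) = 1.2867/1.4085 = 0.9135
(Galilean addition would give +1.287c, exceeding c.)
Converting back: u = 0.9135 × 3.00 × 10^8 m/s.

2.74 × 10^8 m/s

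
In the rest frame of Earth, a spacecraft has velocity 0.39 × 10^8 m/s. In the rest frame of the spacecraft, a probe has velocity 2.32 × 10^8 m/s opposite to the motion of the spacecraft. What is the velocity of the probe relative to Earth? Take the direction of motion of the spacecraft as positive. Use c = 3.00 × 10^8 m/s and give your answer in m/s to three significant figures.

-2.15 × 10^8 m/s

In units of c (dividing by 3.00 × 10^8 m/s): v = 0.130, u' = -0.773.
u = (u' + v)/(1 + u'v/c²):
u = (-0.773 + 0.130) / (1 + (-0.773)·0.130) = -0.6433/0.8995 = -0.7152
(Galilean addition would give -0.643c.)
Converting back: u = -0.7152 × 3.00 × 10^8 m/s.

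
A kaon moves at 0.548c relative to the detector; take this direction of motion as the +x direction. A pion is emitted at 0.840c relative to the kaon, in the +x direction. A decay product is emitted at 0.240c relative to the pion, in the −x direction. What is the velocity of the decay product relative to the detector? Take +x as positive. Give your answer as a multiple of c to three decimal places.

+0.920c

Apply u = (u' + v)/(1 + u'v/c²) successively, working outward toward the detector.
Start: velocity of the kaon relative to the detector = 0.5480c.
Compose with the pion (u' = 0.840 in the kaon frame): u_1 = (0.840 + 0.548) / (1 + 0.840·0.548) = 1.3880/1.4603 = 0.9505.
Compose with the decay product (u' = -0.240 in the pion frame): u_2 = (-0.240 + 0.950) / (1 + (-0.240)·0.950) = 0.7105/0.7719 = 0.9204.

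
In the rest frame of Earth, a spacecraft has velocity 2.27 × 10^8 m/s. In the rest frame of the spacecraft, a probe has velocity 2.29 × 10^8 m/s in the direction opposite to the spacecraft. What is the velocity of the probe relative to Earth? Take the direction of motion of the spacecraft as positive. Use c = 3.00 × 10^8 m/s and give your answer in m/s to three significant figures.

-4.73 × 10^6 m/s

In units of c (dividing by 3.00 × 10^8 m/s): v = 0.757, u' = -0.763.
u = (u' + v)/(1 + u'v/c²):
u = (-0.763 + 0.757) / (1 + (-0.763)·0.757) = -0.0067/0.4224 = -0.0158
(Galilean addition would give -0.007c.)
Converting back: u = -0.0158 × 3.00 × 10^8 m/s.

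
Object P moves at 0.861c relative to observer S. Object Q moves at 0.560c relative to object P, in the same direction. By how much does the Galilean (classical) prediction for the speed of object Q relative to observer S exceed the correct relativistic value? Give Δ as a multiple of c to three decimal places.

Galilean: u_cl = 0.560 + 0.861 = 1.4210.
Relativistic: u_rel = (0.560 + 0.861) / (1 + 0.560·0.861) = 1.4210/1.4822 = 0.9587.
Δ = 1.4210 − 0.9587 = 0.4623.
(The classical prediction exceeds c; the relativistic result does not.)

Δ = 0.462c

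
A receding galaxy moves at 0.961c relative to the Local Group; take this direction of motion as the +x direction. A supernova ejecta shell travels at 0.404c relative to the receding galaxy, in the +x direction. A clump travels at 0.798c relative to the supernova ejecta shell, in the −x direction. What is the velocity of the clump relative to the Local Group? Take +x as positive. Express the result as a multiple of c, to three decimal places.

Apply u = (u' + v)/(1 + u'v/c²) successively, working outward toward the Local Group.
Start: velocity of the receding galaxy relative to the Local Group = 0.9610c.
Compose with the supernova ejecta shell (u' = 0.404 in the receding galaxy frame): u_1 = (0.404 + 0.961) / (1 + 0.404·0.961) = 1.3650/1.3882 = 0.9833.
Compose with the clump (u' = -0.798 in the supernova ejecta shell frame): u_2 = (-0.798 + 0.983) / (1 + (-0.798)·0.983) = 0.1853/0.2154 = 0.8602.

+0.860c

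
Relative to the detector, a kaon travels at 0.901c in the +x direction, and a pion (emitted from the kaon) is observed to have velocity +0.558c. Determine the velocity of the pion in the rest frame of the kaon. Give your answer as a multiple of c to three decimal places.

Invert the composition law: u' = (u − v)/(1 − uv/c²).
u' = (0.558 − 0.901) / (1 − (0.558)(0.901)) = -0.3430/0.4972 = -0.6898.

-0.690c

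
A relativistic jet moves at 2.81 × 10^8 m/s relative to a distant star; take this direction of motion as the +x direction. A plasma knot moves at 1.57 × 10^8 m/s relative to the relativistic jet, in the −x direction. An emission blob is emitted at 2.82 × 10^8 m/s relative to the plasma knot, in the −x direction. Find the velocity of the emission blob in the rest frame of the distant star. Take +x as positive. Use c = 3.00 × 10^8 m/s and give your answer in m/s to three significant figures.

-1.63 × 10^8 m/s

Apply u = (u' + v)/(1 + u'v/c²) successively, working outward toward the distant star.
(Dividing each given speed by c = 3.00 × 10^8 m/s to work in units of c.)
Start: velocity of the relativistic jet relative to the distant star = 0.9367c.
Compose with the plasma knot (u' = -0.523 in the relativistic jet frame): u_1 = (-0.523 + 0.937) / (1 + (-0.523)·0.937) = 0.4133/0.5098 = 0.8108.
Compose with the emission blob (u' = -0.940 in the plasma knot frame): u_2 = (-0.940 + 0.811) / (1 + (-0.940)·0.811) = -0.1292/0.2379 = -0.5433.
So u = -0.5433 × 3.00 × 10^8 m/s.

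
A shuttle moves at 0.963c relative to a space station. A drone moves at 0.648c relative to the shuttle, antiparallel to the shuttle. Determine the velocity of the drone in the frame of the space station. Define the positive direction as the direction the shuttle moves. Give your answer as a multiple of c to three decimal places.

With v = 0.963 and u' = -0.648 (in units of c),
u = (u' + v)/(1 + u'v/c²):
u = (-0.648 + 0.963) / (1 + (-0.648)·0.963) = 0.3150/0.3760 = 0.8378

+0.838c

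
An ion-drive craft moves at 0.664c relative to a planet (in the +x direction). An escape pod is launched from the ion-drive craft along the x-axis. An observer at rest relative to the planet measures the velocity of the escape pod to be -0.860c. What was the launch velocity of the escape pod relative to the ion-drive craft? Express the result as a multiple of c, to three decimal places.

-0.970c

Invert the composition law: u' = (u − v)/(1 − uv/c²).
u' = (-0.860 − 0.664) / (1 − (-0.860)(0.664)) = -1.5240/1.5710 = -0.9701.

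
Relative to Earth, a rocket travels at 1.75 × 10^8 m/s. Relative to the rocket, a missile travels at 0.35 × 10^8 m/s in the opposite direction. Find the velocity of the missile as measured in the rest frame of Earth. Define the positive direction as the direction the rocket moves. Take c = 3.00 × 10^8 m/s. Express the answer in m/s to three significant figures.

In units of c (dividing by 3.00 × 10^8 m/s): v = 0.583, u' = -0.117.
u = (u' + v)/(1 + u'v/c²):
u = (-0.117 + 0.583) / (1 + (-0.117)·0.583) = 0.4667/0.9319 = 0.5007
(Galilean addition would give +0.467c.)
Converting back: u = 0.5007 × 3.00 × 10^8 m/s.

+1.50 × 10^8 m/s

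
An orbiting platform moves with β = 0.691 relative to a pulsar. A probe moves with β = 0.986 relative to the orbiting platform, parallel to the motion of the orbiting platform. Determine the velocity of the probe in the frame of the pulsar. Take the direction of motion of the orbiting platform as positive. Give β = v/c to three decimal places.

With v = 0.691 and u' = 0.986 (in units of c),
u = (u' + v)/(1 + u'v/c²):
u = (0.986 + 0.691) / (1 + 0.986·0.691) = 1.6770/1.6813 = 0.9974

β = 0.997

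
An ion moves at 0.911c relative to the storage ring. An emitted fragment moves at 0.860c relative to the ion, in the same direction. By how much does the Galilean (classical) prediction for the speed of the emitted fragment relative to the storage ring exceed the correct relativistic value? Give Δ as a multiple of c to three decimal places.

Δ = 0.778c

Galilean: u_cl = 0.860 + 0.911 = 1.7710.
Relativistic: u_rel = (0.860 + 0.911) / (1 + 0.860·0.911) = 1.7710/1.7835 = 0.9930.
Δ = 1.7710 − 0.9930 = 0.7780.
(The classical prediction exceeds c; the relativistic result does not.)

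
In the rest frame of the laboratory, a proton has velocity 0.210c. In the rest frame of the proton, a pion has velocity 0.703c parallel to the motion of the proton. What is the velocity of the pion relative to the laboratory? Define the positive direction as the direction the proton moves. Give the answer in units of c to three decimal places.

0.796c

With v = 0.210 and u' = 0.703 (in units of c),
u = (u' + v)/(1 + u'v/c²):
u = (0.703 + 0.210) / (1 + 0.703·0.210) = 0.9130/1.1476 = 0.7956
(Galilean addition would give +0.913c.)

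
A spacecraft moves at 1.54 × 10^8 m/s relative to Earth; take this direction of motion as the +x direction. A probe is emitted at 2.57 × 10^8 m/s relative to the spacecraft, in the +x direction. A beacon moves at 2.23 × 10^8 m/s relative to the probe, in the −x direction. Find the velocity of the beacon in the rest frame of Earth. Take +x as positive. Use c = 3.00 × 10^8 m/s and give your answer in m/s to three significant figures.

+2.13 × 10^8 m/s

Apply u = (u' + v)/(1 + u'v/c²) successively, working outward toward Earth.
(Dividing each given speed by c = 3.00 × 10^8 m/s to work in units of c.)
Start: velocity of the spacecraft relative to Earth = 0.5133c.
Compose with the probe (u' = 0.857 in the spacecraft frame): u_1 = (0.857 + 0.513) / (1 + 0.857·0.513) = 1.3700/1.4398 = 0.9516.
Compose with the beacon (u' = -0.743 in the probe frame): u_2 = (-0.743 + 0.952) / (1 + (-0.743)·0.952) = 0.2082/0.2927 = 0.7114.
So u = 0.7114 × 3.00 × 10^8 m/s.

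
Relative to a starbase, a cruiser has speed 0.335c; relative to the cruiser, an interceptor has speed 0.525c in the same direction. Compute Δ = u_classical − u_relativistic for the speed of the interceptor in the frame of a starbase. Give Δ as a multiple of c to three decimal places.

Galilean: u_cl = 0.525 + 0.335 = 0.8600.
Relativistic: u_rel = (0.525 + 0.335) / (1 + 0.525·0.335) = 0.8600/1.1759 = 0.7314.
Δ = 0.8600 − 0.7314 = 0.1286.

Δ = 0.129c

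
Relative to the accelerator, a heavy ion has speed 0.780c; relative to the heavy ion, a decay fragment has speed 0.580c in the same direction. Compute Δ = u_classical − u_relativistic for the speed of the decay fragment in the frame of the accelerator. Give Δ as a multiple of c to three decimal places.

Galilean: u_cl = 0.580 + 0.780 = 1.3600.
Relativistic: u_rel = (0.580 + 0.780) / (1 + 0.580·0.780) = 1.3600/1.4524 = 0.9364.
Δ = 1.3600 − 0.9364 = 0.4236.
(The classical prediction exceeds c; the relativistic result does not.)

Δ = 0.424c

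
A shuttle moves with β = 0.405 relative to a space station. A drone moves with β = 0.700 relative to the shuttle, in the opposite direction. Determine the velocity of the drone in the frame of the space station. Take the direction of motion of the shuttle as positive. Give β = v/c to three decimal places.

β = -0.412

With v = 0.405 and u' = -0.700 (in units of c),
u = (u' + v)/(1 + u'v/c²):
u = (-0.700 + 0.405) / (1 + (-0.700)·0.405) = -0.2950/0.7165 = -0.4117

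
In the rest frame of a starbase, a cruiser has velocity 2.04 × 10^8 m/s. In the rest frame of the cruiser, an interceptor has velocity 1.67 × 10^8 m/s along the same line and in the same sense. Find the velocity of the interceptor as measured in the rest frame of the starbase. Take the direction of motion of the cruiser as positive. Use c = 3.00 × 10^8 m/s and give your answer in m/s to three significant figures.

2.69 × 10^8 m/s

In units of c (dividing by 3.00 × 10^8 m/s): v = 0.680, u' = 0.557.
u = (u' + v)/(1 + u'v/c²):
u = (0.557 + 0.680) / (1 + 0.557·0.680) = 1.2367/1.3785 = 0.8971
Converting back: u = 0.8971 × 3.00 × 10^8 m/s.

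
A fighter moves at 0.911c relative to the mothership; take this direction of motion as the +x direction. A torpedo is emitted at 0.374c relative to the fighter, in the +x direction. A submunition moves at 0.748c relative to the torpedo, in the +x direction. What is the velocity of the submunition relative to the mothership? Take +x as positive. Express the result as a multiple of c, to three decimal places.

0.994c

Apply u = (u' + v)/(1 + u'v/c²) successively, working outward toward the mothership.
Start: velocity of the fighter relative to the mothership = 0.9110c.
Compose with the torpedo (u' = 0.374 in the fighter frame): u_1 = (0.374 + 0.911) / (1 + 0.374·0.911) = 1.2850/1.3407 = 0.9584.
Compose with the submunition (u' = 0.748 in the torpedo frame): u_2 = (0.748 + 0.958) / (1 + 0.748·0.958) = 1.7064/1.7169 = 0.9939.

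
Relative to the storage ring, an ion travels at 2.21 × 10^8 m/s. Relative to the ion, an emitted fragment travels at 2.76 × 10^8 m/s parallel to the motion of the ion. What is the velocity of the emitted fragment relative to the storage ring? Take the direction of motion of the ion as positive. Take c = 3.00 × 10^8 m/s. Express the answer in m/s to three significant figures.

2.96 × 10^8 m/s

In units of c (dividing by 3.00 × 10^8 m/s): v = 0.737, u' = 0.920.
u = (u' + v)/(1 + u'v/c²):
u = (0.920 + 0.737) / (1 + 0.920·0.737) = 1.6567/1.6777 = 0.9874
Converting back: u = 0.9874 × 3.00 × 10^8 m/s.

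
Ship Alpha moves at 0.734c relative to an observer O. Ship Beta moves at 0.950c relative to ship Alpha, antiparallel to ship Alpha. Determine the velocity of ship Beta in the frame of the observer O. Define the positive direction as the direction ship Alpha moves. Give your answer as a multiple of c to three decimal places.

-0.714c

With v = 0.734 and u' = -0.950 (in units of c),
u = (u' + v)/(1 + u'v/c²):
u = (-0.950 + 0.734) / (1 + (-0.950)·0.734) = -0.2160/0.3027 = -0.7136
(Galilean addition would give -0.216c.)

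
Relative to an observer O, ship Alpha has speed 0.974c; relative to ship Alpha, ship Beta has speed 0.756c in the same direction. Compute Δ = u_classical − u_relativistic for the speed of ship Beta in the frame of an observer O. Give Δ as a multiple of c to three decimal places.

Galilean: u_cl = 0.756 + 0.974 = 1.7300.
Relativistic: u_rel = (0.756 + 0.974) / (1 + 0.756·0.974) = 1.7300/1.7363 = 0.9963.
Δ = 1.7300 − 0.9963 = 0.7337.
(The classical prediction exceeds c; the relativistic result does not.)

Δ = 0.734c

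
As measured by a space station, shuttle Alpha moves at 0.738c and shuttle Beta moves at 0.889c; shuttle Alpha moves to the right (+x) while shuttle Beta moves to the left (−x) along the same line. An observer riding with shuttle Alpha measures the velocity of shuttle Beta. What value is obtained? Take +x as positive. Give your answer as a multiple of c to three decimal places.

β_A = 0.738, β_B = -0.889.
Transform to A's frame with the inverse velocity-addition law: u' = (u − v)/(1 − uv/c²), taking u = β_B and v = β_A.
u' = (-0.889 − 0.738) / (1 − (0.738)(-0.889)) = -1.6270/1.6561 = -0.9824.

-0.982c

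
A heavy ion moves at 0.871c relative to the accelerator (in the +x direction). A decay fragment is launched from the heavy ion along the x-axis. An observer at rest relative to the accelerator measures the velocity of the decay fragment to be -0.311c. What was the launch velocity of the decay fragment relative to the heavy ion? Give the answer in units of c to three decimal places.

-0.930c

Invert the composition law: u' = (u − v)/(1 − uv/c²).
u' = (-0.311 − 0.871) / (1 − (-0.311)(0.871)) = -1.1820/1.2709 = -0.9301.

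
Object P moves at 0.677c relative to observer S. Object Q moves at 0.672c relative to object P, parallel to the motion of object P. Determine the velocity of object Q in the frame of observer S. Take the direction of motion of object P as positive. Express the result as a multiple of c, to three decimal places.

0.927c

With v = 0.677 and u' = 0.672 (in units of c),
u = (u' + v)/(1 + u'v/c²):
u = (0.672 + 0.677) / (1 + 0.672·0.677) = 1.3490/1.4549 = 0.9272
(Galilean addition would give +1.349c, exceeding c.)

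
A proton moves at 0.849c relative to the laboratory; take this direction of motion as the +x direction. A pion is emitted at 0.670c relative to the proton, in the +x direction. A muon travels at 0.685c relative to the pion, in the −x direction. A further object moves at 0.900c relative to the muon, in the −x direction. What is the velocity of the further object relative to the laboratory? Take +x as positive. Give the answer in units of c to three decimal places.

Apply u = (u' + v)/(1 + u'v/c²) successively, working outward toward the laboratory.
Start: velocity of the proton relative to the laboratory = 0.8490c.
Compose with the pion (u' = 0.670 in the proton frame): u_1 = (0.670 + 0.849) / (1 + 0.670·0.849) = 1.5190/1.5688 = 0.9682.
Compose with the muon (u' = -0.685 in the pion frame): u_2 = (-0.685 + 0.968) / (1 + (-0.685)·0.968) = 0.2832/0.3368 = 0.8411.
Compose with the further object (u' = -0.900 in the muon frame): u_3 = (-0.900 + 0.841) / (1 + (-0.900)·0.841) = -0.0589/0.2430 = -0.2425.

-0.242c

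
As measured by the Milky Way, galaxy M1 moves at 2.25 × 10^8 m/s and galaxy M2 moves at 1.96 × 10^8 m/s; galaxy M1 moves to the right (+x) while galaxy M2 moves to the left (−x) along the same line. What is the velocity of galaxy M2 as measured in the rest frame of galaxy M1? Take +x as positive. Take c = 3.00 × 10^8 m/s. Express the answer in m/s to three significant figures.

β_A = 0.750, β_B = -0.653 (dividing each by c = 3.00 × 10^8 m/s).
Transform to A's frame with the inverse velocity-addition law: u' = (u − v)/(1 − uv/c²), taking u = β_B and v = β_A.
u' = (-0.653 − 0.750) / (1 − (0.750)(-0.653)) = -1.4033/1.4900 = -0.9418.
u' = -0.9418 × 3.00 × 10^8 m/s.

-2.83 × 10^8 m/s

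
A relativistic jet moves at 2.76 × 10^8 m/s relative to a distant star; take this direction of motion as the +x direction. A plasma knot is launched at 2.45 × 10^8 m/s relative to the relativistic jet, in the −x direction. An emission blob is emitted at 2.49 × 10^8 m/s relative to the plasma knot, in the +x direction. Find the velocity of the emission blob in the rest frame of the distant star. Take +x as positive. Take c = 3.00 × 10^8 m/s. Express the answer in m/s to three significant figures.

Apply u = (u' + v)/(1 + u'v/c²) successively, working outward toward the distant star.
(Dividing each given speed by c = 3.00 × 10^8 m/s to work in units of c.)
Start: velocity of the relativistic jet relative to the distant star = 0.9200c.
Compose with the plasma knot (u' = -0.817 in the relativistic jet frame): u_1 = (-0.817 + 0.920) / (1 + (-0.817)·0.920) = 0.1033/0.2487 = 0.4155.
Compose with the emission blob (u' = 0.830 in the plasma knot frame): u_2 = (0.830 + 0.416) / (1 + 0.830·0.416) = 1.2455/1.3449 = 0.9261.
So u = 0.9261 × 3.00 × 10^8 m/s.

+2.78 × 10^8 m/s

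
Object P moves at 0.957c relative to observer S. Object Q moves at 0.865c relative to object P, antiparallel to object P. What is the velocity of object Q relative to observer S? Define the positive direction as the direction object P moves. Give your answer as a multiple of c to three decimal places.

+0.534c

With v = 0.957 and u' = -0.865 (in units of c),
u = (u' + v)/(1 + u'v/c²):
u = (-0.865 + 0.957) / (1 + (-0.865)·0.957) = 0.0920/0.1722 = 0.5343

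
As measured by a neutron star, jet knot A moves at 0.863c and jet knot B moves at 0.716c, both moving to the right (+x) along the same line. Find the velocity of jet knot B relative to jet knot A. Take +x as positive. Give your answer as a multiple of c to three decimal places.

β_A = 0.863, β_B = 0.716.
Transform to A's frame with the inverse velocity-addition law: u' = (u − v)/(1 − uv/c²), taking u = β_B and v = β_A.
u' = (0.716 − 0.863) / (1 − (0.863)(0.716)) = -0.1470/0.3821 = -0.3847.

-0.385c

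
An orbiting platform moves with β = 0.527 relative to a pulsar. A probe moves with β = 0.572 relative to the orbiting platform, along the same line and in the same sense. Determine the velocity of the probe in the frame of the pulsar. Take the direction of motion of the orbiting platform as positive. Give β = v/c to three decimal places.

With v = 0.527 and u' = 0.572 (in units of c),
u = (u' + v)/(1 + u'v/c²):
u = (0.572 + 0.527) / (1 + 0.572·0.527) = 1.0990/1.3014 = 0.8444

β = 0.844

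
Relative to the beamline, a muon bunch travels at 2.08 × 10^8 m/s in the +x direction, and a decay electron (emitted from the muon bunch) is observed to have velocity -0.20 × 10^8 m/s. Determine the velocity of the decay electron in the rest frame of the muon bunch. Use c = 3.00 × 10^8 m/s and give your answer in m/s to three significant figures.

v = 0.693c, u = -0.067c.
Invert the composition law: u' = (u − v)/(1 − uv/c²).
u' = (-0.067 − 0.693) / (1 − (-0.067)(0.693)) = -0.7600/1.0462 = -0.7264.
u' = -0.7264 × 3.00 × 10^8 m/s.

-2.18 × 10^8 m/s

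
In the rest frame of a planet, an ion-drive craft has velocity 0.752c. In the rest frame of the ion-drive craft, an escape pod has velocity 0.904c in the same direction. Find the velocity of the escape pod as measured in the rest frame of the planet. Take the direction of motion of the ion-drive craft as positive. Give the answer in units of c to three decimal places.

With v = 0.752 and u' = 0.904 (in units of c),
u = (u' + v)/(1 + u'v/c²):
u = (0.904 + 0.752) / (1 + 0.904·0.752) = 1.6560/1.6798 = 0.9858
(Galilean addition would give +1.656c, exceeding c.)

0.986c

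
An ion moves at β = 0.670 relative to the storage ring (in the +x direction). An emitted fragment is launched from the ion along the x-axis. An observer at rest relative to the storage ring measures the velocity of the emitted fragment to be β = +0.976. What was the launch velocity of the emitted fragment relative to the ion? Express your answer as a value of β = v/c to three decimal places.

Invert the composition law: u' = (u − v)/(1 − uv/c²).
u' = (0.976 − 0.670) / (1 − (0.976)(0.670)) = 0.3060/0.3461 = 0.8842.

β = +0.884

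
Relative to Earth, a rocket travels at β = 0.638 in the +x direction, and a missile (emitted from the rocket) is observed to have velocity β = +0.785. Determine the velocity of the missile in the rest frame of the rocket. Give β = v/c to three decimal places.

β = +0.294

Invert the composition law: u' = (u − v)/(1 − uv/c²).
u' = (0.785 − 0.638) / (1 − (0.785)(0.638)) = 0.1470/0.4992 = 0.2945.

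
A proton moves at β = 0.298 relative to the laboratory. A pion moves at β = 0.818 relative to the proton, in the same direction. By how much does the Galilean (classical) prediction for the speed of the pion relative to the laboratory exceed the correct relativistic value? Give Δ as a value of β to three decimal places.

Galilean: u_cl = 0.818 + 0.298 = 1.1160.
Relativistic: u_rel = (0.818 + 0.298) / (1 + 0.818·0.298) = 1.1160/1.2438 = 0.8973.
Δ = 1.1160 − 0.8973 = 0.2187.
(The classical prediction exceeds c; the relativistic result does not.)

Δ = 0.219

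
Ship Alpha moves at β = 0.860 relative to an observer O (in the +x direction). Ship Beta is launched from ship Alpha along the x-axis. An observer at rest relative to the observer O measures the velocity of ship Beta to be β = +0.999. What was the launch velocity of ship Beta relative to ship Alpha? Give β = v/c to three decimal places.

β = +0.987

Invert the composition law: u' = (u − v)/(1 − uv/c²).
u' = (0.999 − 0.860) / (1 − (0.999)(0.860)) = 0.1390/0.1409 = 0.9868.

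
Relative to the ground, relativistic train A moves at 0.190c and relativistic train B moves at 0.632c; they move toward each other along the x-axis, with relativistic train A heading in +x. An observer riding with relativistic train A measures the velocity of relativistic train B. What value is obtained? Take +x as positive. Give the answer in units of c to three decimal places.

-0.734c

β_A = 0.190, β_B = -0.632.
Transform to A's frame with the inverse velocity-addition law: u' = (u − v)/(1 − uv/c²), taking u = β_B and v = β_A.
u' = (-0.632 − 0.190) / (1 − (0.190)(-0.632)) = -0.8220/1.1201 = -0.7339.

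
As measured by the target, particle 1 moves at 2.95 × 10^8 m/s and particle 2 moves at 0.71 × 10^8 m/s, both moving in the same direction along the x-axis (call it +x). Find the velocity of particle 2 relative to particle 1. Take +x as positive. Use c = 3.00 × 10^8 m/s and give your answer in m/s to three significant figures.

-2.92 × 10^8 m/s

β_A = 0.983, β_B = 0.237 (dividing each by c = 3.00 × 10^8 m/s).
Transform to A's frame with the inverse velocity-addition law: u' = (u − v)/(1 − uv/c²), taking u = β_B and v = β_A.
u' = (0.237 − 0.983) / (1 − (0.983)(0.237)) = -0.7467/0.7673 = -0.9731.
u' = -0.9731 × 3.00 × 10^8 m/s.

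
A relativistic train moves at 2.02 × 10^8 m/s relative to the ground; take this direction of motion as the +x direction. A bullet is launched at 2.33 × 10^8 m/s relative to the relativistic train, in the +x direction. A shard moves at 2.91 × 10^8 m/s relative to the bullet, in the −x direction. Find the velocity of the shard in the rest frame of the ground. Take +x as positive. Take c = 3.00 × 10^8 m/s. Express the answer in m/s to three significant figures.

-7.02 × 10^7 m/s

Apply u = (u' + v)/(1 + u'v/c²) successively, working outward toward the ground.
(Dividing each given speed by c = 3.00 × 10^8 m/s to work in units of c.)
Start: velocity of the relativistic train relative to the ground = 0.6733c.
Compose with the bullet (u' = 0.777 in the relativistic train frame): u_1 = (0.777 + 0.673) / (1 + 0.777·0.673) = 1.4500/1.5230 = 0.9521.
Compose with the shard (u' = -0.970 in the bullet frame): u_2 = (-0.970 + 0.952) / (1 + (-0.970)·0.952) = -0.0179/0.0765 = -0.2341.
So u = -0.2341 × 3.00 × 10^8 m/s.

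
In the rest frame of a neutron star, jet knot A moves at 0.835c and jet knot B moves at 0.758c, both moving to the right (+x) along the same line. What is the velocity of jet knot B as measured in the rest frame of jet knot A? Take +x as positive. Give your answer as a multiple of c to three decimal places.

-0.210c

β_A = 0.835, β_B = 0.758.
Transform to A's frame with the inverse velocity-addition law: u' = (u − v)/(1 − uv/c²), taking u = β_B and v = β_A.
u' = (0.758 − 0.835) / (1 − (0.835)(0.758)) = -0.0770/0.3671 = -0.2098.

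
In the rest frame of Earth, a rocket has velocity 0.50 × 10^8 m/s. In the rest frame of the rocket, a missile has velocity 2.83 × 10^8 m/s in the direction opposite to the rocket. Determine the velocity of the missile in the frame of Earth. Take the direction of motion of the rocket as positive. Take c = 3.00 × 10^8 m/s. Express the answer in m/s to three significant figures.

-2.76 × 10^8 m/s

In units of c (dividing by 3.00 × 10^8 m/s): v = 0.167, u' = -0.943.
u = (u' + v)/(1 + u'v/c²):
u = (-0.943 + 0.167) / (1 + (-0.943)·0.167) = -0.7767/0.8428 = -0.9216
Converting back: u = -0.9216 × 3.00 × 10^8 m/s.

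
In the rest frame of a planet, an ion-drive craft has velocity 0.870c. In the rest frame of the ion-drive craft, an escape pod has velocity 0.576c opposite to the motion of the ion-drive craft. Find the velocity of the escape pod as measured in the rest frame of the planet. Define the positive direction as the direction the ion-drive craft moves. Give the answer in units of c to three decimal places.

With v = 0.870 and u' = -0.576 (in units of c),
u = (u' + v)/(1 + u'v/c²):
u = (-0.576 + 0.870) / (1 + (-0.576)·0.870) = 0.2940/0.4989 = 0.5893

+0.589c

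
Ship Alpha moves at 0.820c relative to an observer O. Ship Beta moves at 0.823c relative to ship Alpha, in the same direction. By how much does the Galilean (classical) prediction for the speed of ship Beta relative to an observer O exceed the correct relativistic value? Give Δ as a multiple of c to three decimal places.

Δ = 0.662c

Galilean: u_cl = 0.823 + 0.820 = 1.6430.
Relativistic: u_rel = (0.823 + 0.820) / (1 + 0.823·0.820) = 1.6430/1.6749 = 0.9810.
Δ = 1.6430 − 0.9810 = 0.6620.
(The classical prediction exceeds c; the relativistic result does not.)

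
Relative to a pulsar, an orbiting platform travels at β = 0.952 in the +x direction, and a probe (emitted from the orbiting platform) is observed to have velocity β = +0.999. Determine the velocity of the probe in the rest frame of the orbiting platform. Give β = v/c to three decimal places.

Invert the composition law: u' = (u − v)/(1 − uv/c²).
u' = (0.999 − 0.952) / (1 − (0.999)(0.952)) = 0.0470/0.0490 = 0.9601.

β = +0.960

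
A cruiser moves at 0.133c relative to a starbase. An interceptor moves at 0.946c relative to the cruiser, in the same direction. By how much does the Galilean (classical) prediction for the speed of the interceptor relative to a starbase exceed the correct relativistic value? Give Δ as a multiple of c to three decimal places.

Δ = 0.121c

Galilean: u_cl = 0.946 + 0.133 = 1.0790.
Relativistic: u_rel = (0.946 + 0.133) / (1 + 0.946·0.133) = 1.0790/1.1258 = 0.9584.
Δ = 1.0790 − 0.9584 = 0.1206.
(The classical prediction exceeds c; the relativistic result does not.)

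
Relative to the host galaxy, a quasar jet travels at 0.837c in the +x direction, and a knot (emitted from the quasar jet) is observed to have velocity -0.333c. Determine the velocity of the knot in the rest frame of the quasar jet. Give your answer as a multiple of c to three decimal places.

Invert the composition law: u' = (u − v)/(1 − uv/c²).
u' = (-0.333 − 0.837) / (1 − (-0.333)(0.837)) = -1.1700/1.2787 = -0.9150.

-0.915c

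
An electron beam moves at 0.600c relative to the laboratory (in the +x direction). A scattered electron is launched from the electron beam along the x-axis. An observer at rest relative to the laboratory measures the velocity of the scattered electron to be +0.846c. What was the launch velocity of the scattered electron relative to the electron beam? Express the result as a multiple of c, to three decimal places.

Invert the composition law: u' = (u − v)/(1 − uv/c²).
u' = (0.846 − 0.600) / (1 − (0.846)(0.600)) = 0.2460/0.4924 = 0.4996.

+0.500c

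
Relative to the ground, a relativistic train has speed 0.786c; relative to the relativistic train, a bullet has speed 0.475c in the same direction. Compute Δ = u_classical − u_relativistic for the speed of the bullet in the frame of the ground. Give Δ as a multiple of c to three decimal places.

Galilean: u_cl = 0.475 + 0.786 = 1.2610.
Relativistic: u_rel = (0.475 + 0.786) / (1 + 0.475·0.786) = 1.2610/1.3734 = 0.9182.
Δ = 1.2610 − 0.9182 = 0.3428.
(The classical prediction exceeds c; the relativistic result does not.)

Δ = 0.343c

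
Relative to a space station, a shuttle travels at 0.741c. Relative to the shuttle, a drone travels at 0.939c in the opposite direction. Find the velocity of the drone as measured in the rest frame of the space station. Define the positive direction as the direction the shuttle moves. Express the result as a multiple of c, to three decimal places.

With v = 0.741 and u' = -0.939 (in units of c),
u = (u' + v)/(1 + u'v/c²):
u = (-0.939 + 0.741) / (1 + (-0.939)·0.741) = -0.1980/0.3042 = -0.6509
(Galilean addition would give -0.198c.)

-0.651c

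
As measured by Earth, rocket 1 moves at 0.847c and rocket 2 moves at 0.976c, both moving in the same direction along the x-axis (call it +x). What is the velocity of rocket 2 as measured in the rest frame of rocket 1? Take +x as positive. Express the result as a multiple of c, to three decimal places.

β_A = 0.847, β_B = 0.976.
Transform to A's frame with the inverse velocity-addition law: u' = (u − v)/(1 − uv/c²), taking u = β_B and v = β_A.
u' = (0.976 − 0.847) / (1 − (0.847)(0.976)) = 0.1290/0.1733 = 0.7443.

+0.744c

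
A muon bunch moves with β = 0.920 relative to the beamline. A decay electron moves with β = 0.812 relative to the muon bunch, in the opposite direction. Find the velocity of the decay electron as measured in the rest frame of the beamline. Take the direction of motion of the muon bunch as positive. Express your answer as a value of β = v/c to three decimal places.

β = +0.427

With v = 0.920 and u' = -0.812 (in units of c),
u = (u' + v)/(1 + u'v/c²):
u = (-0.812 + 0.920) / (1 + (-0.812)·0.920) = 0.1080/0.2530 = 0.4269
(Galilean addition would give +0.108c.)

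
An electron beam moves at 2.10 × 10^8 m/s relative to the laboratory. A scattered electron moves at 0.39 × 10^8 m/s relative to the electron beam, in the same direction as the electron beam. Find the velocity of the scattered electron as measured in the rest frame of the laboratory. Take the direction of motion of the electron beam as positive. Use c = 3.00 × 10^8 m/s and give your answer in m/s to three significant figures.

In units of c (dividing by 3.00 × 10^8 m/s): v = 0.700, u' = 0.130.
u = (u' + v)/(1 + u'v/c²):
u = (0.130 + 0.700) / (1 + 0.130·0.700) = 0.8300/1.0910 = 0.7608
Converting back: u = 0.7608 × 3.00 × 10^8 m/s.

2.28 × 10^8 m/s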